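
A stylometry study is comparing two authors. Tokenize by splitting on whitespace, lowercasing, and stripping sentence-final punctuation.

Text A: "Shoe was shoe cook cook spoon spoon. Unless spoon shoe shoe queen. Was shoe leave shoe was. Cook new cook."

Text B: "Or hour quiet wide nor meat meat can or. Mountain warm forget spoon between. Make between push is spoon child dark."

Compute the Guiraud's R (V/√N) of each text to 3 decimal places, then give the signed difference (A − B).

A: V=8, N=20, R=1.789
B: V=17, N=21, R=3.710
Difference = 1.789 − 3.710 = -1.921

-1.921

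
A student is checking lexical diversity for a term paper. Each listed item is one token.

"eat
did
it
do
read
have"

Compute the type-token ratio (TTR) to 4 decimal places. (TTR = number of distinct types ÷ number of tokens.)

1.0000

N = 6 tokens, V = 6 types.
TTR = V / N = 6 / 6 = 1.0000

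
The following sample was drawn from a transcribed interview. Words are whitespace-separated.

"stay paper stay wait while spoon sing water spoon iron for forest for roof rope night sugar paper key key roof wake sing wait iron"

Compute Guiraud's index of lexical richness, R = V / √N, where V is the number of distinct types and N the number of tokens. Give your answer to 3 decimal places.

N = 25, V = 16.
√N = 5.000000
R = 16 / 5.000000 = 3.200

3.200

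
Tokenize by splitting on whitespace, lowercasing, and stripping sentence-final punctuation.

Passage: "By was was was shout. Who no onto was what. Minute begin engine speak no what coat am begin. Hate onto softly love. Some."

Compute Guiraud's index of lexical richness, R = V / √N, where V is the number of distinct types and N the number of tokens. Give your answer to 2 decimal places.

3.47

N = 24, V = 17.
√N = 4.898979
R = 17 / 4.898979 = 3.47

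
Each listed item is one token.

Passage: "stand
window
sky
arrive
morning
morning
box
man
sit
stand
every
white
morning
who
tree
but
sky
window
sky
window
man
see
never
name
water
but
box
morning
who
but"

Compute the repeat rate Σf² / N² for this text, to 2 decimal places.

Frequencies: morning:4, window:3, sky:3, but:3, stand:2, box:2, man:2, who:2, arrive:1, sit:1, every:1, white:1, tree:1, see:1, never:1, name:1, water:1
Σf² = 68; N² = 900
Repeat rate = 68 / 900 = 0.08

0.08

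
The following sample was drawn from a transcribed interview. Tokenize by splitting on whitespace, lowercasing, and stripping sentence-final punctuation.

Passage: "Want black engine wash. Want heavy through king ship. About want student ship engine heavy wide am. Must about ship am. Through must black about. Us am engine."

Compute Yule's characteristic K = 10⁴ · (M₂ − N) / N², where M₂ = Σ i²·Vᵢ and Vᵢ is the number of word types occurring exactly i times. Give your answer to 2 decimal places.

484.69

Frequencies: want:3, engine:3, ship:3, about:3, am:3, black:2, heavy:2, through:2, must:2, wash:1, king:1, student:1, wide:1, us:1
N = 28. Frequency spectrum: V_1=5, V_2=4, V_3=5
M₂ = 1²·5 + 2²·4 + 3²·5 = 66
K = 10000 × (66 − 28) / 28² = 484.69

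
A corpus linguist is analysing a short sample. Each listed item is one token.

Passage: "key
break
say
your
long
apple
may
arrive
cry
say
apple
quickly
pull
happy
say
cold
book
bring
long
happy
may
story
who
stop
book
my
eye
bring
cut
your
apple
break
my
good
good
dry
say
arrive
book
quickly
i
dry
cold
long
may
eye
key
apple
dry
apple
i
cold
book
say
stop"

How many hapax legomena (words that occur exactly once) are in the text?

5

Frequencies: say:5, apple:5, book:4, long:3, may:3, cold:3, dry:3, key:2, break:2, your:2, arrive:2, quickly:2, happy:2, bring:2, stop:2, my:2, eye:2, good:2, i:2, cry:1, … (4 more, each freq 1)
Hapax (freq=1): cry, cut, pull, story, who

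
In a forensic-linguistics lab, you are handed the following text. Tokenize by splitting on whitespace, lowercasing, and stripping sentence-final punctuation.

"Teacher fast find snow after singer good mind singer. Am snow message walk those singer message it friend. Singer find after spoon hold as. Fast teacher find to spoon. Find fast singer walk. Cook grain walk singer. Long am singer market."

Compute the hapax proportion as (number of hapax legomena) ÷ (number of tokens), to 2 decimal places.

0.29

Frequencies: singer:7, find:4, fast:3, walk:3, teacher:2, snow:2, after:2, am:2, message:2, spoon:2, good:1, mind:1, those:1, it:1, friend:1, hold:1, as:1, to:1, cook:1, grain:1, … (2 more, each freq 1)
Hapax count = 12; token count = 41.
Ratio = 12 / 41 = 0.29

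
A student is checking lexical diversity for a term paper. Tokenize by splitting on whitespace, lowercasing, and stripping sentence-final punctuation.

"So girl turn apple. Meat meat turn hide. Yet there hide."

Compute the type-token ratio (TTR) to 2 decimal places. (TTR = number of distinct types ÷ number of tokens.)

0.73

N = 11 tokens, V = 8 types.
TTR = V / N = 8 / 11 = 0.73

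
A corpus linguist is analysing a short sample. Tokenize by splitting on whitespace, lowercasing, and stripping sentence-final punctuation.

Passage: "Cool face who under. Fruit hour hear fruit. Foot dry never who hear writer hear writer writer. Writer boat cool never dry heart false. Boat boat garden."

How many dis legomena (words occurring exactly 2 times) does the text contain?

5

Frequencies: writer:4, hear:3, boat:3, cool:2, who:2, fruit:2, dry:2, never:2, face:1, under:1, hour:1, foot:1, heart:1, false:1, garden:1
Words with frequency 2: cool, dry, fruit, never, who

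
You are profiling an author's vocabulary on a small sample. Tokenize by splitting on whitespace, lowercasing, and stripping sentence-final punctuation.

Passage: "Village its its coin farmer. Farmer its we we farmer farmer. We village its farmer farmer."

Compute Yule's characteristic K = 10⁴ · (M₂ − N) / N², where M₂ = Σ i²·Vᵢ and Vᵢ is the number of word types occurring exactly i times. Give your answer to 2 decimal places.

Frequencies: farmer:6, its:4, we:3, village:2, coin:1
N = 16. Frequency spectrum: V_1=1, V_2=1, V_3=1, V_4=1, V_6=1
M₂ = 1²·1 + 2²·1 + 3²·1 + 4²·1 + 6²·1 = 66
K = 10000 × (66 − 16) / 16² = 1953.13

1953.13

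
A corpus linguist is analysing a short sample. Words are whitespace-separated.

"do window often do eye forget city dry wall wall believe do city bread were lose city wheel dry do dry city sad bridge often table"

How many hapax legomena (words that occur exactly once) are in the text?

Frequencies: do:4, city:4, dry:3, often:2, wall:2, window:1, eye:1, forget:1, believe:1, bread:1, were:1, lose:1, wheel:1, sad:1, bridge:1, table:1
Hapax (freq=1): believe, bread, bridge, eye, forget, lose, sad, table, were, wheel, window

11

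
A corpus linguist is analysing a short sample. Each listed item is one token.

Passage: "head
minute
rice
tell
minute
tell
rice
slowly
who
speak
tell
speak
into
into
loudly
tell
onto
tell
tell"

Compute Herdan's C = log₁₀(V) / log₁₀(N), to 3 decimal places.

N = 19, V = 10.
log₁₀(V) = 1.000000, log₁₀(N) = 1.278754
C = 1.000000 / 1.278754 = 0.782

0.782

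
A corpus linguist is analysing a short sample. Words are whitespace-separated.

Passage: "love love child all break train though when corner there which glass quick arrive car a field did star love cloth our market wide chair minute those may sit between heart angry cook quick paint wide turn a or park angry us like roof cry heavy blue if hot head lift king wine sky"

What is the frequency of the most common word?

Frequencies: love:3, quick:2, a:2, wide:2, angry:2, child:1, all:1, break:1, train:1, though:1, when:1, corner:1, there:1, which:1, glass:1, arrive:1, car:1, field:1, did:1, star:1, … (28 more, each freq 1)
Most common: 'love' with frequency 3.

3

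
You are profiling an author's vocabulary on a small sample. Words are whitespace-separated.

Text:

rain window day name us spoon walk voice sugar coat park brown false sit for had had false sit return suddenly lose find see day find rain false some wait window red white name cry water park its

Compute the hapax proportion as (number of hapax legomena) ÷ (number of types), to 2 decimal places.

Frequencies: false:3, rain:2, window:2, day:2, name:2, park:2, sit:2, had:2, find:2, us:1, spoon:1, walk:1, voice:1, sugar:1, coat:1, brown:1, for:1, return:1, suddenly:1, lose:1, … (8 more, each freq 1)
Hapax count = 19; type count = 28.
Ratio = 19 / 28 = 0.68

0.68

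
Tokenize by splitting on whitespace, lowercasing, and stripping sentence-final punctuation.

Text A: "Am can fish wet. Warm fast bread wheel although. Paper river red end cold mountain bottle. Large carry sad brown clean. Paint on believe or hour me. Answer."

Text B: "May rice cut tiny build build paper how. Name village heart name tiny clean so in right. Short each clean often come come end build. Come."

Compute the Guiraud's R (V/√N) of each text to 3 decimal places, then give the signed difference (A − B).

1.566

A: V=28, N=28, R=5.292
B: V=19, N=26, R=3.726
Difference = 5.292 − 3.726 = 1.566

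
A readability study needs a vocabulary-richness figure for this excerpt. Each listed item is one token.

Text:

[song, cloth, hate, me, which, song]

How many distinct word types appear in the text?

Distinct types: {cloth, hate, me, song, which}
V = 5

5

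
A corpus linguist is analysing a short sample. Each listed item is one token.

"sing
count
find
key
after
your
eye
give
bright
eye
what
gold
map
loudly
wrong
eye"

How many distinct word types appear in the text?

Distinct types: {after, bright, count, eye, find, give, gold, key, loudly, map, sing, what, wrong, your}
V = 14

14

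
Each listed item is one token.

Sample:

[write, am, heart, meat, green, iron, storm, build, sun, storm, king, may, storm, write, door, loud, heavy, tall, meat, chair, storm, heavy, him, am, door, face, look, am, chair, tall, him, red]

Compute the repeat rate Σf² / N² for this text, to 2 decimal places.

Frequencies: storm:4, am:3, write:2, meat:2, door:2, heavy:2, tall:2, chair:2, him:2, heart:1, green:1, iron:1, build:1, sun:1, king:1, may:1, loud:1, face:1, look:1, red:1
Σf² = 64; N² = 1024
Repeat rate = 64 / 1024 = 0.06

0.06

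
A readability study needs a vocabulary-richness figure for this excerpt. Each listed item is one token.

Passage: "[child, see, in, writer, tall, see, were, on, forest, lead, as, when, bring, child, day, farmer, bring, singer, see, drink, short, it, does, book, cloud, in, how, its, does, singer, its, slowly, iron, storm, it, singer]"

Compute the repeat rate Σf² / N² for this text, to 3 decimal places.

0.046

Frequencies: see:3, singer:3, child:2, in:2, bring:2, it:2, does:2, its:2, writer:1, tall:1, were:1, on:1, forest:1, lead:1, as:1, when:1, day:1, farmer:1, drink:1, short:1, … (6 more, each freq 1)
Σf² = 60; N² = 1296
Repeat rate = 60 / 1296 = 0.046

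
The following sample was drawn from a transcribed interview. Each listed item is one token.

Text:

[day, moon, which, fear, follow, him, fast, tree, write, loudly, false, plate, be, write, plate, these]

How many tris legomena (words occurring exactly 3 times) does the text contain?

0

Frequencies: write:2, plate:2, day:1, moon:1, which:1, fear:1, follow:1, him:1, fast:1, tree:1, loudly:1, false:1, be:1, these:1
Words with frequency 3: (none)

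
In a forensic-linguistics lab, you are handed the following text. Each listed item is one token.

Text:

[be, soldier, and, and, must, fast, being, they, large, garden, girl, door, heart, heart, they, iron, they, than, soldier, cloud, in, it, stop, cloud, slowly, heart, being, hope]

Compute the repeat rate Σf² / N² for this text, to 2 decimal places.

Frequencies: they:3, heart:3, soldier:2, and:2, being:2, cloud:2, be:1, must:1, fast:1, large:1, garden:1, girl:1, door:1, iron:1, than:1, in:1, it:1, stop:1, slowly:1, hope:1
Σf² = 48; N² = 784
Repeat rate = 48 / 784 = 0.06

0.06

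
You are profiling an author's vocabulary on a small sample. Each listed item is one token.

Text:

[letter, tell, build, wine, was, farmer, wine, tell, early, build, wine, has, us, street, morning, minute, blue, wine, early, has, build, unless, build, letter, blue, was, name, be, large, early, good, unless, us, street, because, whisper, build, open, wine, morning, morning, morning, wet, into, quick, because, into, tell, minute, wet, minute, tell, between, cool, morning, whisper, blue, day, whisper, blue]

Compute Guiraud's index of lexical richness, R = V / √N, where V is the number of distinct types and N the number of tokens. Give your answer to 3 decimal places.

N = 60, V = 27.
√N = 7.745967
R = 27 / 7.745967 = 3.486

3.486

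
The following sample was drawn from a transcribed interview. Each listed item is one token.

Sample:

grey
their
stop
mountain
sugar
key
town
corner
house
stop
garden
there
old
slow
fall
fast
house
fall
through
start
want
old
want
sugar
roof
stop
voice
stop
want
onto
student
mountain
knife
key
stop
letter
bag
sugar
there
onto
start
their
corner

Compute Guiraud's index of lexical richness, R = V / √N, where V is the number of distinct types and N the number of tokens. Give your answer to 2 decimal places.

3.81

N = 43, V = 25.
√N = 6.557439
R = 25 / 6.557439 = 3.81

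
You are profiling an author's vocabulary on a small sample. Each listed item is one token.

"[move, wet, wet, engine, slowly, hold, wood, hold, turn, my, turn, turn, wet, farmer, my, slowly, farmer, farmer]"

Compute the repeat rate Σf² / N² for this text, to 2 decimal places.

Frequencies: wet:3, turn:3, farmer:3, slowly:2, hold:2, my:2, move:1, engine:1, wood:1
Σf² = 42; N² = 324
Repeat rate = 42 / 324 = 0.13

0.13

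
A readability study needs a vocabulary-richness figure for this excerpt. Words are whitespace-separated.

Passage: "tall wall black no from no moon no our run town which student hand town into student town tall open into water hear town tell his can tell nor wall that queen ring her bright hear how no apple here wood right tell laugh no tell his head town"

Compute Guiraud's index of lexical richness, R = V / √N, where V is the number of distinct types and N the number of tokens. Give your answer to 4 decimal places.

N = 49, V = 32.
√N = 7.000000
R = 32 / 7.000000 = 4.5714

4.5714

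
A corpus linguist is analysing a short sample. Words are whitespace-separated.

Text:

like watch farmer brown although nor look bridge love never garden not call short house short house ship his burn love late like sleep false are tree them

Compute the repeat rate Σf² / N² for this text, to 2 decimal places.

0.05

Frequencies: like:2, love:2, short:2, house:2, watch:1, farmer:1, brown:1, although:1, nor:1, look:1, bridge:1, never:1, garden:1, not:1, call:1, ship:1, his:1, burn:1, late:1, sleep:1, … (4 more, each freq 1)
Σf² = 36; N² = 784
Repeat rate = 36 / 784 = 0.05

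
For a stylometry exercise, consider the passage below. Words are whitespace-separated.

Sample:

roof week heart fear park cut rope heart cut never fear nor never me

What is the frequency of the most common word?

Frequencies: heart:2, fear:2, cut:2, never:2, roof:1, week:1, park:1, rope:1, nor:1, me:1
Most common: 'heart' with frequency 2.

2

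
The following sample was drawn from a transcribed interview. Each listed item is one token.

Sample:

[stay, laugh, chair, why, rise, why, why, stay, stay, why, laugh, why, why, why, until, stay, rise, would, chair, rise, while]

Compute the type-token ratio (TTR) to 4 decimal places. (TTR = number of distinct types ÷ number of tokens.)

0.3810

N = 21 tokens, V = 8 types.
TTR = V / N = 8 / 21 = 0.3810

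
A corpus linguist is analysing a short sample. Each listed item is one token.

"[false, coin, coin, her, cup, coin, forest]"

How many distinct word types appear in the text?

Distinct types: {coin, cup, false, forest, her}
V = 5

5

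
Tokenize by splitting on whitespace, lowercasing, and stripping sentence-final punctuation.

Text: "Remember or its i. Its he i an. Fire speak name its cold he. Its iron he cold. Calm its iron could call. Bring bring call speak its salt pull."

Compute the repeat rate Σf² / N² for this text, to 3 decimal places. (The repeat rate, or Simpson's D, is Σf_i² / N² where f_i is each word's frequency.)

0.087

Frequencies: its:6, he:3, i:2, speak:2, cold:2, iron:2, call:2, bring:2, remember:1, or:1, an:1, fire:1, name:1, calm:1, could:1, salt:1, pull:1
Σf² = 78; N² = 900
Repeat rate = 78 / 900 = 0.087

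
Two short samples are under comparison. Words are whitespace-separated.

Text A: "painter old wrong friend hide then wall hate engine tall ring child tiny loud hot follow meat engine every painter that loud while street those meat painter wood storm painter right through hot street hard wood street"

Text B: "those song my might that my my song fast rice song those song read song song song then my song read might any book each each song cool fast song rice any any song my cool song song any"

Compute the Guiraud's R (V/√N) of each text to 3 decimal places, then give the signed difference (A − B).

2.357

A: V=27, N=37, R=4.439
B: V=13, N=39, R=2.082
Difference = 4.439 − 2.082 = 2.357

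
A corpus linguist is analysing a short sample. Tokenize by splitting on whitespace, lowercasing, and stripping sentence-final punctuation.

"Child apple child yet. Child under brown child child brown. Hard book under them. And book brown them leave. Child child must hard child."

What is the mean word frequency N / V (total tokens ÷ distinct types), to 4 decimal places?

N = 24 tokens, V = 11 types.
Mean frequency = N / V = 24 / 11 = 2.1818

2.1818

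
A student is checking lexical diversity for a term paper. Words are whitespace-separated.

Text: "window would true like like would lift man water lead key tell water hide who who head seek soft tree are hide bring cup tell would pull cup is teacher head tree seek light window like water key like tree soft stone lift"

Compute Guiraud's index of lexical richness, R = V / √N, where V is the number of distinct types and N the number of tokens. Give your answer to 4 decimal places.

3.6600

N = 43, V = 24.
√N = 6.557439
R = 24 / 6.557439 = 3.6600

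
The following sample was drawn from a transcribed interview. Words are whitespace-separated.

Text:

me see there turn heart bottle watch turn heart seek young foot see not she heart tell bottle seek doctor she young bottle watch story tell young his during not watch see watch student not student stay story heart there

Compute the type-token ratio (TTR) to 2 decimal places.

N = 40 tokens, V = 19 types.
TTR = V / N = 19 / 40 = 0.48

0.48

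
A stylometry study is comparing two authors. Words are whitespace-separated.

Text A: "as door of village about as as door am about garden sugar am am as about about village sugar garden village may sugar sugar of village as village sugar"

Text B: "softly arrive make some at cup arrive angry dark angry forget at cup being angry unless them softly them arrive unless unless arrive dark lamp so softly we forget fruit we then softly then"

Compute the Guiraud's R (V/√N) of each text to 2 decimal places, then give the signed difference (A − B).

A: V=9, N=29, R=1.67
B: V=17, N=34, R=2.92
Difference = 1.67 − 2.92 = -1.25

-1.25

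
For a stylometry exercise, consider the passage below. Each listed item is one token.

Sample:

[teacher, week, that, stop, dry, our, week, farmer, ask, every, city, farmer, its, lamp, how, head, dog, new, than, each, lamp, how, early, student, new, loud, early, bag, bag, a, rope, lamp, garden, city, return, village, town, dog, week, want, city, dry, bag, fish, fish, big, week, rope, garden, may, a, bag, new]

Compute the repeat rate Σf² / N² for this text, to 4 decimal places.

0.0402

Frequencies: week:4, bag:4, city:3, lamp:3, new:3, dry:2, farmer:2, how:2, dog:2, early:2, a:2, rope:2, garden:2, fish:2, teacher:1, that:1, stop:1, our:1, ask:1, every:1, … (12 more, each freq 1)
Σf² = 113; N² = 2809
Repeat rate = 113 / 2809 = 0.0402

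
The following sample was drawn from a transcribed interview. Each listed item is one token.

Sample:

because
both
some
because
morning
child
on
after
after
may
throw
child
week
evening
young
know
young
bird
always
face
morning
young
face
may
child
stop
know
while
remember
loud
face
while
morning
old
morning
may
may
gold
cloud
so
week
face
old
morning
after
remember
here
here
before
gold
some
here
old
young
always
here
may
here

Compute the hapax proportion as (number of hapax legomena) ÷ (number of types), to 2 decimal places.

0.38

Frequencies: morning:5, may:5, here:5, young:4, face:4, child:3, after:3, old:3, because:2, some:2, week:2, know:2, always:2, while:2, remember:2, gold:2, both:1, on:1, throw:1, evening:1, … (6 more, each freq 1)
Hapax count = 10; type count = 26.
Ratio = 10 / 26 = 0.38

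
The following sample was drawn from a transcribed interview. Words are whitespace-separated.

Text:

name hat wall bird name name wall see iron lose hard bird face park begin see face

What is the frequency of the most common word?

Frequencies: name:3, wall:2, bird:2, see:2, face:2, hat:1, iron:1, lose:1, hard:1, park:1, begin:1
Most common: 'name' with frequency 3.

3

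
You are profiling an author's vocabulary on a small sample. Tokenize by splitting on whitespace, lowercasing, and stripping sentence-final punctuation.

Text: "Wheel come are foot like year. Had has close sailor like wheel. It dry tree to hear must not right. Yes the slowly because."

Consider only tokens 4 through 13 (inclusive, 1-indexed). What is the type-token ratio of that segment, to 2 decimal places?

0.90

Segment tokens 4–13: foot, like, year, had, has, close, sailor, like, wheel, it
Segment N = 10, segment V = 9.
TTR = 9 / 10 = 0.90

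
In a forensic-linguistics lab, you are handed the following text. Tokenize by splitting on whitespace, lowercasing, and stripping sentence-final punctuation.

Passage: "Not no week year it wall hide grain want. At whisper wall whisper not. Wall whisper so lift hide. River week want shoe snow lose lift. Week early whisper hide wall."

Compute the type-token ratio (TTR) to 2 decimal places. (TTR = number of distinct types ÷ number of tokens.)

0.58

N = 31 tokens, V = 18 types.
TTR = V / N = 18 / 31 = 0.58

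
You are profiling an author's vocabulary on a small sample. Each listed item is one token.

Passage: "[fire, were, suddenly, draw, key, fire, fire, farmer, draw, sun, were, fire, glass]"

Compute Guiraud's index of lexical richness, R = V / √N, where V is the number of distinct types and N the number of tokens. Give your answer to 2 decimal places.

2.22

N = 13, V = 8.
√N = 3.605551
R = 8 / 3.605551 = 2.22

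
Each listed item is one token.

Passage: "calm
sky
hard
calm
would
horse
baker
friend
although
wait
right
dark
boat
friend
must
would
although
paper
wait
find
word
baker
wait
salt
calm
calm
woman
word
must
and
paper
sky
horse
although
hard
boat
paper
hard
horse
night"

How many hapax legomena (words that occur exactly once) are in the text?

7

Frequencies: calm:4, hard:3, horse:3, although:3, wait:3, paper:3, sky:2, would:2, baker:2, friend:2, boat:2, must:2, word:2, right:1, dark:1, find:1, salt:1, woman:1, and:1, night:1
Hapax (freq=1): and, dark, find, night, right, salt, woman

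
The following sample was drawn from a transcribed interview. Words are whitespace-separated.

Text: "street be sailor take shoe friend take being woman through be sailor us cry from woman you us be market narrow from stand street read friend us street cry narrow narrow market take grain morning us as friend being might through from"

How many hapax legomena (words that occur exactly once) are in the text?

Frequencies: us:4, street:3, be:3, take:3, friend:3, from:3, narrow:3, sailor:2, being:2, woman:2, through:2, cry:2, market:2, shoe:1, you:1, stand:1, read:1, grain:1, morning:1, as:1, … (1 more, each freq 1)
Hapax (freq=1): as, grain, might, morning, read, shoe, stand, you

8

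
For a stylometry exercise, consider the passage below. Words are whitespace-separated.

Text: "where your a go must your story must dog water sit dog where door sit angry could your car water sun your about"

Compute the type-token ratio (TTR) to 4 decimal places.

0.6522

N = 23 tokens, V = 15 types.
TTR = V / N = 15 / 23 = 0.6522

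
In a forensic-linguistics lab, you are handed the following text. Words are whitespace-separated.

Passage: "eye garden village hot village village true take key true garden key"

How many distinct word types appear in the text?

Distinct types: {eye, garden, hot, key, take, true, village}
V = 7

7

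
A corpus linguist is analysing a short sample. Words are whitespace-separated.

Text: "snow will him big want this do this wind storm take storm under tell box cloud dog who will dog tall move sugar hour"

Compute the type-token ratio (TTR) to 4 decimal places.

N = 24 tokens, V = 20 types.
TTR = V / N = 20 / 24 = 0.8333

0.8333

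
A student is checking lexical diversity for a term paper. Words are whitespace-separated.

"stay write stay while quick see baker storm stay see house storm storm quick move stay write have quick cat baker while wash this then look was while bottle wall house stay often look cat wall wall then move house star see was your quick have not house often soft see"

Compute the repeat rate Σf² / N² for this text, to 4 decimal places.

Frequencies: stay:5, quick:4, see:4, house:4, while:3, storm:3, wall:3, write:2, baker:2, move:2, have:2, cat:2, then:2, look:2, was:2, often:2, wash:1, this:1, bottle:1, star:1, … (3 more, each freq 1)
Σf² = 143; N² = 2601
Repeat rate = 143 / 2601 = 0.0550

0.0550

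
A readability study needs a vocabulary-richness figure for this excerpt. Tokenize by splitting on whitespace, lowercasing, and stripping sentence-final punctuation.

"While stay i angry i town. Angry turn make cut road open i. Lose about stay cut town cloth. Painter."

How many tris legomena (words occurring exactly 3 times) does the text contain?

Frequencies: i:3, stay:2, angry:2, town:2, cut:2, while:1, turn:1, make:1, road:1, open:1, lose:1, about:1, cloth:1, painter:1
Words with frequency 3: i

1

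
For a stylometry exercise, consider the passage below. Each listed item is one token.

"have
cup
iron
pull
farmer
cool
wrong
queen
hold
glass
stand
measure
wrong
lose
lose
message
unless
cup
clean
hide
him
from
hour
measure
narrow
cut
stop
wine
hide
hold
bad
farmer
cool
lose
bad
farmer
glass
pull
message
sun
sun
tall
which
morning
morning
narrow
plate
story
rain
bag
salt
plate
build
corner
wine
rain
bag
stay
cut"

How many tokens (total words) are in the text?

Tokens: have, cup, iron, pull, farmer, cool, wrong, queen, hold, glass, stand, measure, wrong, lose, lose, message, unless, cup, clean, hide, him, from, hour, measure, narrow, cut, stop, wine, hide, hold, bad, farmer, cool, lose, bad, farmer, glass, pull, message, sun, sun, tall, which, morning, morning, narrow, plate, story, rain, bag, salt, plate, build, corner, wine, rain, bag, stay, cut
N = 59

59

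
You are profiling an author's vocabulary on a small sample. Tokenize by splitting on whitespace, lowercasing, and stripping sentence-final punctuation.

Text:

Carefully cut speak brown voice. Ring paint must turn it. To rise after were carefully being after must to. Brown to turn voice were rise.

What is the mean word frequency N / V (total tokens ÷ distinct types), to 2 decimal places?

1.67

N = 25 tokens, V = 15 types.
Mean frequency = N / V = 25 / 15 = 1.67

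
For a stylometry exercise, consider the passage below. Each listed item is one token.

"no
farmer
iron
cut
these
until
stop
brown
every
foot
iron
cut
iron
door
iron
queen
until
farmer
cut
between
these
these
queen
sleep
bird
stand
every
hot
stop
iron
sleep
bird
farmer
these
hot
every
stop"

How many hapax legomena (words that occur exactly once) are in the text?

6

Frequencies: iron:5, these:4, farmer:3, cut:3, stop:3, every:3, until:2, queen:2, sleep:2, bird:2, hot:2, no:1, brown:1, foot:1, door:1, between:1, stand:1
Hapax (freq=1): between, brown, door, foot, no, stand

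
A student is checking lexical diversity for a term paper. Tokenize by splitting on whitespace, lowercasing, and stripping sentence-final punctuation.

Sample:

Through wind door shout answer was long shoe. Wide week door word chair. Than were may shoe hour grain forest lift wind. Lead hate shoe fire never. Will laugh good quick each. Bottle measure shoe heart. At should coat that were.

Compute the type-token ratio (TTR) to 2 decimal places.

0.85

N = 41 tokens, V = 35 types.
TTR = V / N = 35 / 41 = 0.85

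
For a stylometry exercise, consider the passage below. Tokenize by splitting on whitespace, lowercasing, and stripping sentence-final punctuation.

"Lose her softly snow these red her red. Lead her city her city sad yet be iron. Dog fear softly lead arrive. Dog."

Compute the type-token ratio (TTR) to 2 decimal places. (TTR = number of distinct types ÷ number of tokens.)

0.65

N = 23 tokens, V = 15 types.
TTR = V / N = 15 / 23 = 0.65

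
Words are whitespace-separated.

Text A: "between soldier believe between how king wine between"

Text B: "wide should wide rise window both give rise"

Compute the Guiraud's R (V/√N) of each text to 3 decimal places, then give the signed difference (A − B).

A: V=6, N=8, R=2.121
B: V=6, N=8, R=2.121
Difference = 2.121 − 2.121 = 0.000

0.000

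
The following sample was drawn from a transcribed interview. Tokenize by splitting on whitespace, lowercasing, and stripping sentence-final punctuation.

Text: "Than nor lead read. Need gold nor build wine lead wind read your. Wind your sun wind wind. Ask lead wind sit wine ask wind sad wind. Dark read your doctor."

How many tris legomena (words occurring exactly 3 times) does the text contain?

3

Frequencies: wind:7, lead:3, read:3, your:3, nor:2, wine:2, ask:2, than:1, need:1, gold:1, build:1, sun:1, sit:1, sad:1, dark:1, doctor:1
Words with frequency 3: lead, read, your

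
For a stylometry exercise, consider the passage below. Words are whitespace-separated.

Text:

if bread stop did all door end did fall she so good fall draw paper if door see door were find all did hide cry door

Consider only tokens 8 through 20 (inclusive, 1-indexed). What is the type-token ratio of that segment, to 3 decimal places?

Segment tokens 8–20: did, fall, she, so, good, fall, draw, paper, if, door, see, door, were
Segment N = 13, segment V = 11.
TTR = 11 / 13 = 0.846

0.846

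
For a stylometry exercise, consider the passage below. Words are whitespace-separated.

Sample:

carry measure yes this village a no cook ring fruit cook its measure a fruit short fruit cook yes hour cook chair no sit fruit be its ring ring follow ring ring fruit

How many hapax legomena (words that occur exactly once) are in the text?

9

Frequencies: ring:5, fruit:5, cook:4, measure:2, yes:2, a:2, no:2, its:2, carry:1, this:1, village:1, short:1, hour:1, chair:1, sit:1, be:1, follow:1
Hapax (freq=1): be, carry, chair, follow, hour, short, sit, this, village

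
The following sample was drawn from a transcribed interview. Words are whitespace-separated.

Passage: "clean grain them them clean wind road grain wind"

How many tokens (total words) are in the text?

Tokens: clean, grain, them, them, clean, wind, road, grain, wind
N = 9

9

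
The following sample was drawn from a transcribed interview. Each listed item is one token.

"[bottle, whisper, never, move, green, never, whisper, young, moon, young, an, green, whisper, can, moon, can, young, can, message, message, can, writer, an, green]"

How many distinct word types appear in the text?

11

Distinct types: {an, bottle, can, green, message, moon, move, never, whisper, writer, young}
V = 11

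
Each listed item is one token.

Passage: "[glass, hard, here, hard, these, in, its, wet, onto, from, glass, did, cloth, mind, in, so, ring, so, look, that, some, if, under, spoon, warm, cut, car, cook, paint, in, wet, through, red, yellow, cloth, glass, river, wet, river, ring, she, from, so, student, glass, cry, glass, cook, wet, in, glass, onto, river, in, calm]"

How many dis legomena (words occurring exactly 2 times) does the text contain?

6

Frequencies: glass:6, in:5, wet:4, so:3, river:3, hard:2, onto:2, from:2, cloth:2, ring:2, cook:2, here:1, these:1, its:1, did:1, mind:1, look:1, that:1, some:1, if:1, … (13 more, each freq 1)
Words with frequency 2: cloth, cook, from, hard, onto, ring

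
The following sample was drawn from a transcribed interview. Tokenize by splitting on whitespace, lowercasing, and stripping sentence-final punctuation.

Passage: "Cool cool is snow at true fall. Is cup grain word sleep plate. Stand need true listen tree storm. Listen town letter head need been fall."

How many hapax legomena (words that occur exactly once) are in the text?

14

Frequencies: cool:2, is:2, true:2, fall:2, need:2, listen:2, snow:1, at:1, cup:1, grain:1, word:1, sleep:1, plate:1, stand:1, tree:1, storm:1, town:1, letter:1, head:1, been:1
Hapax (freq=1): at, been, cup, grain, head, letter, plate, sleep, snow, stand, storm, town, tree, word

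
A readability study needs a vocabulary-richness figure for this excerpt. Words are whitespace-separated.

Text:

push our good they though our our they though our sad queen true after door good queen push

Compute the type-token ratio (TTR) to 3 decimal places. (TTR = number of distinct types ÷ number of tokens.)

N = 18 tokens, V = 10 types.
TTR = V / N = 10 / 18 = 0.556

0.556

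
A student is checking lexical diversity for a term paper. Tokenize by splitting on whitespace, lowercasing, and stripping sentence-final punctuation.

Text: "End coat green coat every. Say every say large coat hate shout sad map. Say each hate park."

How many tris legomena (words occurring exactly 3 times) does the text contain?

2

Frequencies: coat:3, say:3, every:2, hate:2, end:1, green:1, large:1, shout:1, sad:1, map:1, each:1, park:1
Words with frequency 3: coat, say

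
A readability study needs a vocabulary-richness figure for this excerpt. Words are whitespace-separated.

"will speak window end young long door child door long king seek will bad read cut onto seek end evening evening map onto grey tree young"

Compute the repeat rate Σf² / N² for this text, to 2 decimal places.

0.06

Frequencies: will:2, end:2, young:2, long:2, door:2, seek:2, onto:2, evening:2, speak:1, window:1, child:1, king:1, bad:1, read:1, cut:1, map:1, grey:1, tree:1
Σf² = 42; N² = 676
Repeat rate = 42 / 676 = 0.06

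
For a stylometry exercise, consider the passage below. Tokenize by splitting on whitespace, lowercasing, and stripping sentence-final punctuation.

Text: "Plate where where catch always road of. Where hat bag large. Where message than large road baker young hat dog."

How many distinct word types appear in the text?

14

Distinct types: {always, bag, baker, catch, dog, hat, large, message, of, plate, road, than, where, young}
V = 14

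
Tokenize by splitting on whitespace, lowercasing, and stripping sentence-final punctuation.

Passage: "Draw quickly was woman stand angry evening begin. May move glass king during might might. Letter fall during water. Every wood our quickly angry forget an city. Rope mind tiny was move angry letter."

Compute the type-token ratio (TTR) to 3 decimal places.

N = 34 tokens, V = 26 types.
TTR = V / N = 26 / 34 = 0.765

0.765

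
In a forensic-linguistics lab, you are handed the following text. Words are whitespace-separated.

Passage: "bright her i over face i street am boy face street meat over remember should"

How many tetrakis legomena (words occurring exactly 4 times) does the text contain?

0

Frequencies: i:2, over:2, face:2, street:2, bright:1, her:1, am:1, boy:1, meat:1, remember:1, should:1
Words with frequency 4: (none)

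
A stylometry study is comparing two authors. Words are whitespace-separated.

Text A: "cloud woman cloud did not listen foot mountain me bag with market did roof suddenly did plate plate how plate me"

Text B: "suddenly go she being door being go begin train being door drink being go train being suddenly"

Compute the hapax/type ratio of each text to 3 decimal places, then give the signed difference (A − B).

A: hapax=11, V=15, ratio=0.733
B: hapax=3, V=8, ratio=0.375
Difference = 0.733 − 0.375 = 0.358

0.358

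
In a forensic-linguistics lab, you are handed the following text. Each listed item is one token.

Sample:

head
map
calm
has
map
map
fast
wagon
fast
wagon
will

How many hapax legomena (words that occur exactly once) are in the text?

4

Frequencies: map:3, fast:2, wagon:2, head:1, calm:1, has:1, will:1
Hapax (freq=1): calm, has, head, will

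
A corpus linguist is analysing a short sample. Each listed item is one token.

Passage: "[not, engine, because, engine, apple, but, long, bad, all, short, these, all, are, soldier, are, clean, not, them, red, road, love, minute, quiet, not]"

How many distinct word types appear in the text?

Distinct types: {all, apple, are, bad, because, but, clean, engine, long, love, minute, not, quiet, red, road, short, soldier, them, these}
V = 19

19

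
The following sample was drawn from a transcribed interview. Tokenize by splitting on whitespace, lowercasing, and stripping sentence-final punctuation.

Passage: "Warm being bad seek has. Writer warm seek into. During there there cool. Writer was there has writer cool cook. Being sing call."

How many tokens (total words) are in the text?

23

Tokens: warm, being, bad, seek, has, writer, warm, seek, into, during, there, there, cool, writer, was, there, has, writer, cool, cook, being, sing, call
N = 23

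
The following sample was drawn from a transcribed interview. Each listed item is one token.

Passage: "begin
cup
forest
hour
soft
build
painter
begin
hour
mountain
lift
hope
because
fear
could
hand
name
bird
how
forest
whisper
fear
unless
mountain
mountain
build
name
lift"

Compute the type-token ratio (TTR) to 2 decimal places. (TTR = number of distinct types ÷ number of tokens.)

N = 28 tokens, V = 19 types.
TTR = V / N = 19 / 28 = 0.68

0.68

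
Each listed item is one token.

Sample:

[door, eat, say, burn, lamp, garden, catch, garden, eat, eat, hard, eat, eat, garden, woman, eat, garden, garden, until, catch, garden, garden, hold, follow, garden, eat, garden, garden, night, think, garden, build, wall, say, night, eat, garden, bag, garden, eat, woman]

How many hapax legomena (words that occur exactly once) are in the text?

Frequencies: garden:13, eat:9, say:2, catch:2, woman:2, night:2, door:1, burn:1, lamp:1, hard:1, until:1, hold:1, follow:1, think:1, build:1, wall:1, bag:1
Hapax (freq=1): bag, build, burn, door, follow, hard, hold, lamp, think, until, wall

11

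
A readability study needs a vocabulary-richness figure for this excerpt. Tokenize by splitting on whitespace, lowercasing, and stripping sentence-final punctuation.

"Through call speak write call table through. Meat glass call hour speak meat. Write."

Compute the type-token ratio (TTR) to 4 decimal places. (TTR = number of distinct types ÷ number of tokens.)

N = 14 tokens, V = 8 types.
TTR = V / N = 8 / 14 = 0.5714

0.5714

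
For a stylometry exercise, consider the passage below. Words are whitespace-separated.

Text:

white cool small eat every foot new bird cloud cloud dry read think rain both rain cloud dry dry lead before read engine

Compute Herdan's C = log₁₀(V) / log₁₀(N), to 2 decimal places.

0.90

N = 23, V = 17.
log₁₀(V) = 1.230449, log₁₀(N) = 1.361728
C = 1.230449 / 1.361728 = 0.90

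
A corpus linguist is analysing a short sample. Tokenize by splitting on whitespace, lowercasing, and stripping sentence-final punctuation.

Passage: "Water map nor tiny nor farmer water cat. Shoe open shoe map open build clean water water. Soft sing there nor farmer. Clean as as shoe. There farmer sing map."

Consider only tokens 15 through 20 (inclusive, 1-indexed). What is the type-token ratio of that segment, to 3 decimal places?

Segment tokens 15–20: clean, water, water, soft, sing, there
Segment N = 6, segment V = 5.
TTR = 5 / 6 = 0.833

0.833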